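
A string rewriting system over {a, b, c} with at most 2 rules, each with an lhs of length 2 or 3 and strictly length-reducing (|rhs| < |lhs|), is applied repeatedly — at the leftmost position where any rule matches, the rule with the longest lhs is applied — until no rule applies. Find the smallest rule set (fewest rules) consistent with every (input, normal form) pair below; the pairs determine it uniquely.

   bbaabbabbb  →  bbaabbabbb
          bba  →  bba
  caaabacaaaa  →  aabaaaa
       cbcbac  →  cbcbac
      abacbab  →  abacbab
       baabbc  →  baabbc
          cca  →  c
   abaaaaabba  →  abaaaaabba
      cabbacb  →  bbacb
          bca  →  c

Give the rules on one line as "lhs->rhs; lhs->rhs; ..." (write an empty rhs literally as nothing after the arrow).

bca->c; ca->

  | bbaabbabbb
  | bba
  | caaabacaaaa => aabacaaaa => aabaaaa
  | cbcbac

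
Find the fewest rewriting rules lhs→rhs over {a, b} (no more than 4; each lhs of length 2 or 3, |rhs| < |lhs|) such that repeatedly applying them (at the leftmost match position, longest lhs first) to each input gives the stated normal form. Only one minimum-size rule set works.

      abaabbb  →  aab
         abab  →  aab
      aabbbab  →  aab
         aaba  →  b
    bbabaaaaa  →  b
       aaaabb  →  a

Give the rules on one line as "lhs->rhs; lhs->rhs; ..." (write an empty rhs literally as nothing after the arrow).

  | abaabbb => aaabbb => bbbb => aab
  | abab => aab
  | aabbbab => aaaaab => baab => aab
  | aaba => aaa => b

aaa->b; ba->a; bb->; bbb->aa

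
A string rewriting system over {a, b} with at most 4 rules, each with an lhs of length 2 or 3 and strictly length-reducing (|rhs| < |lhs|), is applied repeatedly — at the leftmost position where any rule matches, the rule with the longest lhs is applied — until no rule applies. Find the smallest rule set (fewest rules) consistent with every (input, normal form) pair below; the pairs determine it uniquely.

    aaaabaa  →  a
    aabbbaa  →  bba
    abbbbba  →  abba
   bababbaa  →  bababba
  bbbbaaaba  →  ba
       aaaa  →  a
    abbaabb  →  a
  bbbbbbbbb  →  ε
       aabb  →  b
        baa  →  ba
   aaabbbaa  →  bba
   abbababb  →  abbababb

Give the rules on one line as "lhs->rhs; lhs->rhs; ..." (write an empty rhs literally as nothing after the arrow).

aa->a; aab->; bbb->

  | aaaabaa => aaabaa => aabaa => aa => a
  | aabbbaa => bbaa => bba
  | abbbbba => abba
  | bababbaa => bababba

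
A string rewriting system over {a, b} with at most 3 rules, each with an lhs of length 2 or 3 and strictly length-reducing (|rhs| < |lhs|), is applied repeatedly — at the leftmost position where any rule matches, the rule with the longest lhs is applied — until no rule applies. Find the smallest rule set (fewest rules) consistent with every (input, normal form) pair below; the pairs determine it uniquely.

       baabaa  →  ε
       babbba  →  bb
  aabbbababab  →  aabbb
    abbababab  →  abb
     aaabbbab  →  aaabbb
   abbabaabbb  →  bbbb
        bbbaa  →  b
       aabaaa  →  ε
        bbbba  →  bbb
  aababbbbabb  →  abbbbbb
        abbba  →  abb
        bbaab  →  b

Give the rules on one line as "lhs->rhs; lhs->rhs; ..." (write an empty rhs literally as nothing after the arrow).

aba->b; ba->

  | baabaa => abaa => ba => ε
  | babbba => bbba => bb
  | aabbbababab => aabbbabab => aabbbab => aabbb
  | abbababab => abbabab => abbab => abb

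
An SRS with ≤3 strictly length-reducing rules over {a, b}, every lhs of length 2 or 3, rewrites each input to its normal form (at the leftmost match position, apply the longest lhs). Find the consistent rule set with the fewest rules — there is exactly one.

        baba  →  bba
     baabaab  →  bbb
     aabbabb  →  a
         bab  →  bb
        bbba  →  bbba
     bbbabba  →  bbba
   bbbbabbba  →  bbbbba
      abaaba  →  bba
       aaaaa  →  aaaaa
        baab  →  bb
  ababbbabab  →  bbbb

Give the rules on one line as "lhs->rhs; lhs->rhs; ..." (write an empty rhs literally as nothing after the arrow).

ab->b; abb->

  | baba => bba
  | baabaab => babaab => bbaab => bbab => bbb
  | aabbabb => aabb => a
  | bab => bb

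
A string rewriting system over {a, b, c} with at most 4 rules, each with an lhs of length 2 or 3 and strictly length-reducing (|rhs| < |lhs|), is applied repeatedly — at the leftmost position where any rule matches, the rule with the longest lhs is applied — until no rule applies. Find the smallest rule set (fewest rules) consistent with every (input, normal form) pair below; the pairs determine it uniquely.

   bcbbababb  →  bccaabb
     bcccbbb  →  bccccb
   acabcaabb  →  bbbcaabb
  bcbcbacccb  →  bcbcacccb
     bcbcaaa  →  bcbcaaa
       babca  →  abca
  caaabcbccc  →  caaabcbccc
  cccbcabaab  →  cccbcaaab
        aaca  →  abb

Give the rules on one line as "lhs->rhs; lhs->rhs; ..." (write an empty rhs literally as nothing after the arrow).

aca->bb; ba->a; cbb->cc

  | bcbbababb => bccababb => bccaabb
  | bcccbbb => bccccb
  | acabcaabb => bbbcaabb
  | bcbcbacccb => bcbcacccb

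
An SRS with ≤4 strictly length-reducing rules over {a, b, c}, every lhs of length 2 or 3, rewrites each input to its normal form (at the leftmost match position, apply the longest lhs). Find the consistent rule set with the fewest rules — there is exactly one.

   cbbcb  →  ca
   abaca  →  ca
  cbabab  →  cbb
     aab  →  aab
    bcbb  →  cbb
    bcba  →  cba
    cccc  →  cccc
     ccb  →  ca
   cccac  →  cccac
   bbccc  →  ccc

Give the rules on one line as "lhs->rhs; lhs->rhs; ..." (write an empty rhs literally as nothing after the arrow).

aba->; bc->c; ccb->ca

  | cbbcb => cbcb => ccb => ca
  | abaca => ca
  | cbabab => cbb
  | aab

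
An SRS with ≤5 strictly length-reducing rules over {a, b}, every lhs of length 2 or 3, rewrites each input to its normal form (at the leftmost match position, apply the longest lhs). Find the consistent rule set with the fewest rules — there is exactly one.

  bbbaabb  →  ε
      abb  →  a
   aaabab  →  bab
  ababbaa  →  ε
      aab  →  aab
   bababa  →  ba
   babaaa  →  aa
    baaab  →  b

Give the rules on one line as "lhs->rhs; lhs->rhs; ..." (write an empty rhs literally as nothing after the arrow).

  | bbbaabb => baabb => bbbb => bb => ε
  | abb => a
  | aaabab => aabab => abab => bab
  | ababbaa => babbaa => baa => bb => ε

aba->ba; baa->bb; bb->; bba->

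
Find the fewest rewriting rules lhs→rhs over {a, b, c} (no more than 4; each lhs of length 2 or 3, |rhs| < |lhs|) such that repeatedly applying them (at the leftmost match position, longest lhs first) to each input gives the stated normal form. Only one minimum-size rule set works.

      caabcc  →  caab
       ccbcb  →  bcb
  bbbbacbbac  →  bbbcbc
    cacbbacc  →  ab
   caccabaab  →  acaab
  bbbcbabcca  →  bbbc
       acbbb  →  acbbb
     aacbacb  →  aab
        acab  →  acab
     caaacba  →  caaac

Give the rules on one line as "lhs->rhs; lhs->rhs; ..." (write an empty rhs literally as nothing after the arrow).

  | caabcc => caab
  | ccbcb => bcb
  | bbbbacbbac => bbbcbbac => bbbcbc
  | cacbbacc => abbacc => abcc => ab

ba->; cac->a; cc->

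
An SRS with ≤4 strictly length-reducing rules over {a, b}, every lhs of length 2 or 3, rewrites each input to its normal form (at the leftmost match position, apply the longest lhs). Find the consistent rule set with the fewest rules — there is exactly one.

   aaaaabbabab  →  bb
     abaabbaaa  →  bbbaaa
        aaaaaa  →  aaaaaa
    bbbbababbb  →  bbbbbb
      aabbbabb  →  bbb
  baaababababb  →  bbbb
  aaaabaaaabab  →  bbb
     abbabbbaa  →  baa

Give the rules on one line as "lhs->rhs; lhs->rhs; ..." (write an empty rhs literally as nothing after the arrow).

aab->b; ab->b; abb->

  | aaaaabbabab => aaabbabab => abbabab => abab => bab => bb
  | abaabbaaa => baabbaaa => bbbaaa
  | aaaaaa
  | bbbbababbb => bbbbbabbb => bbbbbb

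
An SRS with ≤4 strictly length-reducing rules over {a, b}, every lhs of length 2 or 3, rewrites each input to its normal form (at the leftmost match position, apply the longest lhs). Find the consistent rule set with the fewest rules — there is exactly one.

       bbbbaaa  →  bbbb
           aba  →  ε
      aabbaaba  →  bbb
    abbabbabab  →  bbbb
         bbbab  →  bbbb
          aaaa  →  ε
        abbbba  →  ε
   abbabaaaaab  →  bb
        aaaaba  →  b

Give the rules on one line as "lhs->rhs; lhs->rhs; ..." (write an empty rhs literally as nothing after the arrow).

  | bbbbaaa => bbbbaa => bbbba => bbbb
  | aba => aa => ε
  | aabbaaba => bbaaba => bbaba => bbba => bbb
  | abbabbabab => ababbabab => aabbabab => bbabab => bbbab => bbbb

aa->; ab->a; ba->b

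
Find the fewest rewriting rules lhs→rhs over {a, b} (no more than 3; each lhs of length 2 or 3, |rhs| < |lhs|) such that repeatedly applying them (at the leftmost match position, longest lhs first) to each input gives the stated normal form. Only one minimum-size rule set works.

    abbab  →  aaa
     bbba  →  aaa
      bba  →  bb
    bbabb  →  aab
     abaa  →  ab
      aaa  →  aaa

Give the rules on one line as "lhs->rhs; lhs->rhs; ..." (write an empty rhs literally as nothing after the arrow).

ba->b; bbb->aa

  | abbab => abbb => aaa
  | bbba => aaa
  | bba => bb
  | bbabb => bbbb => aab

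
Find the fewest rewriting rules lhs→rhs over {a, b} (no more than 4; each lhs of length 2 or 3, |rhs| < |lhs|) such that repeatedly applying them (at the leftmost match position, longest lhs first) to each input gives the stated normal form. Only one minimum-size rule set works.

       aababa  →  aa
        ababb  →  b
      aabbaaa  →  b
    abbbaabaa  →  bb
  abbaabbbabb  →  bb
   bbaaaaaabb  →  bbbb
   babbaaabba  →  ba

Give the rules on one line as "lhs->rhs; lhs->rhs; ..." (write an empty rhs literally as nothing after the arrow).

  | aababa => aaba => aa
  | ababb => abb => b
  | aabbaaa => abaaa => aaa => b
  | abbbaabaa => bbaabaa => baabaa => baaa => bb

aaa->b; ab->; bba->ba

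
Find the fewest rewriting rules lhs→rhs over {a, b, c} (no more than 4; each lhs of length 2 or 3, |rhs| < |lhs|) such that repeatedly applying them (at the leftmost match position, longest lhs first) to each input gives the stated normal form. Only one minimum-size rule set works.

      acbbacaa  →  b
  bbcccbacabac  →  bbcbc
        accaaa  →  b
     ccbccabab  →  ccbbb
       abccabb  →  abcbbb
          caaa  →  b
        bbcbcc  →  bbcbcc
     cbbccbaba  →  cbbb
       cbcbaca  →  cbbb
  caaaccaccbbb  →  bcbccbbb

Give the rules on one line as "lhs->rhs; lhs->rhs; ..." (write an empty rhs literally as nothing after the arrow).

aa->b; ba->a; ca->b

  | acbbacaa => acbacaa => acacaa => abcaa => abba => aba => aa => b
  | bbcccbacabac => bbcccacabac => bbccbcabac => bbccbbbac => bbccbbac => bbccbac => bbccac => bbcbc
  | accaaa => acbaa => acaa => aba => aa => b
  | ccbccabab => ccbcbbab => ccbcbab => ccbcab => ccbbb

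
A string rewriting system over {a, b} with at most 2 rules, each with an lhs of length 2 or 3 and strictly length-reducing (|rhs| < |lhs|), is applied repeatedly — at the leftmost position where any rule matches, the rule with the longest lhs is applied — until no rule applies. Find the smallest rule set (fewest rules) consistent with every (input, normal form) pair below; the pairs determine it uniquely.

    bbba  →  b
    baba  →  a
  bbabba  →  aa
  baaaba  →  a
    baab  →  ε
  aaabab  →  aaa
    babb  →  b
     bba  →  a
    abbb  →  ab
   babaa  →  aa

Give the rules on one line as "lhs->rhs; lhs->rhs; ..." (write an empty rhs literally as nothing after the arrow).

ba->b; bb->

  | bbba => ba => b
  | baba => bba => a
  | bbabba => abba => aa
  | baaaba => baaba => baba => bba => a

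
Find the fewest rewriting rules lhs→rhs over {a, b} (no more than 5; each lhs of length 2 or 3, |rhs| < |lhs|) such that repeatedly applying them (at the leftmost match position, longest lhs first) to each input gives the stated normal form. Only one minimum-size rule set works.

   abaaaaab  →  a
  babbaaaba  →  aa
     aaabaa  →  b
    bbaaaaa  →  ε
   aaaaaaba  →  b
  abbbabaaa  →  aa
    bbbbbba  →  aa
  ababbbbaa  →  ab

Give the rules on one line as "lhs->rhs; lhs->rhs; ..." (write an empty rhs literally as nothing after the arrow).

  | abaaaaab => abaaaab => abaaab => abaab => abab => abb => a
  | babbaaaba => bbbaaaba => baaaba => baaba => baba => bba => aa
  | aaabaa => baa => ba => b
  | bbaaaaa => aaaaaa => aaa => ε

aaa->; ba->b; bb->; bba->aa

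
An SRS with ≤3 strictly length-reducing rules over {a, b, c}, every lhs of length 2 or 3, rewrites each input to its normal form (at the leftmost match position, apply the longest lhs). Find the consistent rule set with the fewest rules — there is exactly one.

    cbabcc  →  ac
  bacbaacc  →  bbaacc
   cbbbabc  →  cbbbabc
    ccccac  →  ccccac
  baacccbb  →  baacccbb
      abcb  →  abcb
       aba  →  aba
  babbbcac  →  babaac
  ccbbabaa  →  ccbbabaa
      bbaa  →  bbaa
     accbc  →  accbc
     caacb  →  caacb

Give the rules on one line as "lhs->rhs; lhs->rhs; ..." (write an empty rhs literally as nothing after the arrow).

  | cbabcc => bbcc => ac
  | bacbaacc => bbaacc
  | cbbbabc
  | ccccac

bac->b; bbc->a; cba->b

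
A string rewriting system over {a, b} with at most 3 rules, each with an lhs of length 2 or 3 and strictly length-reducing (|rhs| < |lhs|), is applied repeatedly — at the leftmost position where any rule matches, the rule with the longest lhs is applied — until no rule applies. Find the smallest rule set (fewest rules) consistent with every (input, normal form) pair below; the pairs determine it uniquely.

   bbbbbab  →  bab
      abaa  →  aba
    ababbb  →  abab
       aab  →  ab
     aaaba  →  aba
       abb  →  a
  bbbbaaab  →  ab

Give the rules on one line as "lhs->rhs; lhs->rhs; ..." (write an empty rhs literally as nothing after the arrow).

aa->a; bb->

  | bbbbbab => bbbab => bab
  | abaa => aba
  | ababbb => abab
  | aab => ab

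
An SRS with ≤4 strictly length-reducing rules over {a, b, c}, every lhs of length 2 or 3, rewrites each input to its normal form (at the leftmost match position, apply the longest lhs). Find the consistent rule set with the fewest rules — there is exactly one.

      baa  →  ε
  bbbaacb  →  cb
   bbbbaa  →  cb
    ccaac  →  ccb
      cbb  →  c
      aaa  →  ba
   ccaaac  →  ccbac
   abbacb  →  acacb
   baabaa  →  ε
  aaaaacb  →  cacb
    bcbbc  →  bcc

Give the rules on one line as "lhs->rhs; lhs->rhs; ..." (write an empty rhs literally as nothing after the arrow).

  | baa => bb => ε
  | bbbaacb => baacb => bbcb => cb
  | bbbbaa => bbaa => caa => cb
  | ccaac => ccbc => ccb

aa->b; bb->; bba->ca; cbc->cb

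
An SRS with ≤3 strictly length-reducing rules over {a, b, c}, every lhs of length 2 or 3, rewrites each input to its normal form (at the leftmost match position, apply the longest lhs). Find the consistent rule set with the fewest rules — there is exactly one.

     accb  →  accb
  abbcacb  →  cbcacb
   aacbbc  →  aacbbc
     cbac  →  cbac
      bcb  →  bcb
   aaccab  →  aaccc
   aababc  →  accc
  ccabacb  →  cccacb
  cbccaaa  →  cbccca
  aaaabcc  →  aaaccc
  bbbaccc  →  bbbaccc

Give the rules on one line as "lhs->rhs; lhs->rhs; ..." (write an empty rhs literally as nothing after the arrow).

  | accb
  | abbcacb => cbcacb
  | aacbbc
  | cbac

ab->c; caa->cc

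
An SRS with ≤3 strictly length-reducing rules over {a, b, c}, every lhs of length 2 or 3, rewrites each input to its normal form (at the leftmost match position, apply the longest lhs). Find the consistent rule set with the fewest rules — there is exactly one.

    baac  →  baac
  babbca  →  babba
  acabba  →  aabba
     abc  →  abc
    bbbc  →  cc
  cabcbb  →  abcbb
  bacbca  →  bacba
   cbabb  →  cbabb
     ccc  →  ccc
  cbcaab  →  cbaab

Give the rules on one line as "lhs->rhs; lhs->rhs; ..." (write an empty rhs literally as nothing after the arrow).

  | baac
  | babbca => babba
  | acabba => aabba
  | abc

bbb->c; ca->a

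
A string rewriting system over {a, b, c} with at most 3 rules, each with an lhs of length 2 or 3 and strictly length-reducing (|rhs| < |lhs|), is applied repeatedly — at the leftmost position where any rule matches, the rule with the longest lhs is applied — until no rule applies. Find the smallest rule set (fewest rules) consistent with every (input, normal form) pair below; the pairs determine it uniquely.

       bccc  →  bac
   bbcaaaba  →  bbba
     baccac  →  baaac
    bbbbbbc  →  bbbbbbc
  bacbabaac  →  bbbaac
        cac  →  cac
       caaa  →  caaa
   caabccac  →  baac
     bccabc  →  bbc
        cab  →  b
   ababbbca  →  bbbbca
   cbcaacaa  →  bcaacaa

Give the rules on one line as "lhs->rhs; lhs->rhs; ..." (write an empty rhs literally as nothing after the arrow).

  | bccc => bac
  | bbcaaaba => bbcaaba => bbcaba => bbcba => bbba
  | baccac => baaac
  | bbbbbbc

ab->b; cb->b; cc->a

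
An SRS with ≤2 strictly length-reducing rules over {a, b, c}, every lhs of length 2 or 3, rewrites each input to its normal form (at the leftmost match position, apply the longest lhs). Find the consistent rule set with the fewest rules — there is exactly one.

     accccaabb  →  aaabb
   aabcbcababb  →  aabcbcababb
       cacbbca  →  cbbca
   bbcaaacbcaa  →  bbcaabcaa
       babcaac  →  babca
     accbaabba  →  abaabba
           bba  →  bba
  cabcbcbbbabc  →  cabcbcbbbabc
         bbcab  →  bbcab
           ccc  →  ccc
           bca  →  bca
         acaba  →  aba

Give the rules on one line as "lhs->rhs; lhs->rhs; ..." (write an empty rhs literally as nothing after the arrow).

ac->; acc->a

  | accccaabb => accaabb => aaabb
  | aabcbcababb
  | cacbbca => cbbca
  | bbcaaacbcaa => bbcaabcaa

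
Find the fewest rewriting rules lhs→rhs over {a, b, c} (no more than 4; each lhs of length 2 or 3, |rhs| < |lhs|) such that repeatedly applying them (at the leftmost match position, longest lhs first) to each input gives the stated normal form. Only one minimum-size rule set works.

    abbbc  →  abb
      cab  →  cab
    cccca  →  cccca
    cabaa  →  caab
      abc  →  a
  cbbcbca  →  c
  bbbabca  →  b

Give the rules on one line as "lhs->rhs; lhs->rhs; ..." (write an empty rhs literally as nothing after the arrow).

  | abbbc => abb
  | cab
  | cccca
  | cabaa => caab

ba->; baa->ab; bc->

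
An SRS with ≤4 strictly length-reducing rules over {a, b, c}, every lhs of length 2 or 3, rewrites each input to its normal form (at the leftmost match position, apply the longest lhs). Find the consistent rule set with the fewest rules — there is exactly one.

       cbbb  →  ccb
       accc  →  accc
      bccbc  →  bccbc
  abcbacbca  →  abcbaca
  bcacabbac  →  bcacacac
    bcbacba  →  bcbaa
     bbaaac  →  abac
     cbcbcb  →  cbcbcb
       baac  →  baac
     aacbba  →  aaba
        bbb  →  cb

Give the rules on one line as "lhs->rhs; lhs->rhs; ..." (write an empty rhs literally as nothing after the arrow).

acb->a; bb->c; caa->ab

  | cbbb => ccb
  | accc
  | bccbc
  | abcbacbca => abcbaca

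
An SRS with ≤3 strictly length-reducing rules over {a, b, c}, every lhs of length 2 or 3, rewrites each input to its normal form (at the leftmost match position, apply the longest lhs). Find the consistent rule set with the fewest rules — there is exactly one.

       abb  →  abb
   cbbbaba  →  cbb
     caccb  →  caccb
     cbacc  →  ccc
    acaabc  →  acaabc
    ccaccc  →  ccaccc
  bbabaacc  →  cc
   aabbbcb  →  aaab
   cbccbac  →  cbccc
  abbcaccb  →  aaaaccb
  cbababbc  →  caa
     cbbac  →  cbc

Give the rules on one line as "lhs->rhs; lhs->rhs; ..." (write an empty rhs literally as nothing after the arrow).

  | abb
  | cbbbaba => cbbba => cbb
  | caccb
  | cbacc => ccc

ba->; bbc->aa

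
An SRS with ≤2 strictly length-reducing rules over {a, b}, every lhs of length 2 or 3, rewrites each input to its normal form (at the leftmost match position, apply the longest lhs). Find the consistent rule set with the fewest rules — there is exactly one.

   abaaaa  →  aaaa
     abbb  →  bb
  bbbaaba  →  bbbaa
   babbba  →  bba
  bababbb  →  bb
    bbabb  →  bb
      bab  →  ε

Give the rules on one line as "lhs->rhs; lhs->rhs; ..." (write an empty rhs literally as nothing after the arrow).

  | abaaaa => aaaa
  | abbb => bb
  | bbbaaba => bbbaa
  | babbba => bba

ab->; bab->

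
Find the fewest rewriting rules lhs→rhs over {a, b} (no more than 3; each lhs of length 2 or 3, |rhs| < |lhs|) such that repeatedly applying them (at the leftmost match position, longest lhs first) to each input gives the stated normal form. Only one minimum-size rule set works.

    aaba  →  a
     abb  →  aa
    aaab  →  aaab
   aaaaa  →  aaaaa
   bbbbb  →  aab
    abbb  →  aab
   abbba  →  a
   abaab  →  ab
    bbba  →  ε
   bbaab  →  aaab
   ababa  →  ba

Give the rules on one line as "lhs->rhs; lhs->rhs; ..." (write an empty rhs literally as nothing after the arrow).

  | aaba => a
  | abb => aa
  | aaab
  | aaaaa

aba->; bb->a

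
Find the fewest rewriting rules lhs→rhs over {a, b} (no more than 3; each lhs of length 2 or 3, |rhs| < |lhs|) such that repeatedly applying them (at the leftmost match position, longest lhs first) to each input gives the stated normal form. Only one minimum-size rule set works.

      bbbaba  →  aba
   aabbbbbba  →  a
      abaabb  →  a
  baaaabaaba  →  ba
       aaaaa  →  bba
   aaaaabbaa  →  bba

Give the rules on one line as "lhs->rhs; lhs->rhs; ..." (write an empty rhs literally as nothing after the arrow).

  | bbbaba => aba
  | aabbbbbba => bbbbbba => bbba => a
  | abaabb => abbb => a
  | baaaabaaba => bbaabaaba => bbbaaba => aaba => ba

aa->b; aab->b; bbb->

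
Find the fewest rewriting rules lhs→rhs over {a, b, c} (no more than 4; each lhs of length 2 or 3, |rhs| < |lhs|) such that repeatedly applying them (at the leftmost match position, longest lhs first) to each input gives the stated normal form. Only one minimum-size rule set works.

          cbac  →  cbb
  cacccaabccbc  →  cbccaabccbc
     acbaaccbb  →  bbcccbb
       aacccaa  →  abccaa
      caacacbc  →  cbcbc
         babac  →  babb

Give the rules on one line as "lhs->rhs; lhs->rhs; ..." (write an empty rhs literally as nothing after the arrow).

  | cbac => cbb
  | cacccaabccbc => cbccaabccbc
  | acbaaccbb => bbaaccbb => bbcccbb
  | aacccaa => abccaa

ac->b; aca->c; baa->bc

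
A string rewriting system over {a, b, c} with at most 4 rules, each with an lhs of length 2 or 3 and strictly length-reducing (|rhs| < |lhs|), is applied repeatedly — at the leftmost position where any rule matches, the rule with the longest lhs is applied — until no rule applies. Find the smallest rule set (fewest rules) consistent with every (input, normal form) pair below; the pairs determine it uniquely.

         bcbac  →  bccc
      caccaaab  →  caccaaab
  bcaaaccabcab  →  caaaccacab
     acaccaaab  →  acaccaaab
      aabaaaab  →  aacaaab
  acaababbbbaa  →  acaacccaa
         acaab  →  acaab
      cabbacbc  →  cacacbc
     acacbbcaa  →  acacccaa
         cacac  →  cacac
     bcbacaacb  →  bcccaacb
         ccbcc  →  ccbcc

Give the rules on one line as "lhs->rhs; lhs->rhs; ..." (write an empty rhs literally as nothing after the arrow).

  | bcbac => bccc
  | caccaaab
  | bcaaaccabcab => caaaccabcab => caaaccacab
  | acaccaaab

ba->c; bb->c; bca->ca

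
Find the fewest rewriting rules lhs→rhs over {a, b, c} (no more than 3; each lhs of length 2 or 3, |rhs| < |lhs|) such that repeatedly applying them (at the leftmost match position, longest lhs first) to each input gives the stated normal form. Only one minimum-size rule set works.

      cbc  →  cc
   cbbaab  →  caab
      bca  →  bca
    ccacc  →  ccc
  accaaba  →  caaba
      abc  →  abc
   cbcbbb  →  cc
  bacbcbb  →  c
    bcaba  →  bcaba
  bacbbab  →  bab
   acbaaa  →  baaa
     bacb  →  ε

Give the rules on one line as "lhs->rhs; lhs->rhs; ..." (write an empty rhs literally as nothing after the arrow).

  | cbc => cc
  | cbbaab => cbaab => caab
  | bca
  | ccacc => ccc

ac->; bb->; cb->c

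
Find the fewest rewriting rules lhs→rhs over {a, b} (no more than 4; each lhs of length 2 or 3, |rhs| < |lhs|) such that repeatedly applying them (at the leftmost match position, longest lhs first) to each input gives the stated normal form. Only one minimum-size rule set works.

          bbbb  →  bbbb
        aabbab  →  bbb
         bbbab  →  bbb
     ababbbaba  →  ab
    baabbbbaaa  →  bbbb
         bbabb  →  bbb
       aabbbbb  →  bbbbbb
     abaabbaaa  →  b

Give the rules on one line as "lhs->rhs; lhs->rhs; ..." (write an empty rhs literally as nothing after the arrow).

aa->b; abb->a; ba->b; bab->b

  | bbbb
  | aabbab => bbbab => bbb
  | bbbab => bbb
  | ababbbaba => abbbaba => ababa => aba => ab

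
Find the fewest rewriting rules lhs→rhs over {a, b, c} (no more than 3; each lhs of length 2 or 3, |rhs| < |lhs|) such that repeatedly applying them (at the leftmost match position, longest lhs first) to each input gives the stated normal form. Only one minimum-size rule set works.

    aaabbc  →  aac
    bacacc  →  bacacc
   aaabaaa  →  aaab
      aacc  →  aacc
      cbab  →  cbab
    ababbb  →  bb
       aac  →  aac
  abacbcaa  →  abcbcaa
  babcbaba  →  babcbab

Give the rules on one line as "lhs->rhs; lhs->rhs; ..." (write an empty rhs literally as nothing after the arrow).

aba->ab; abb->

  | aaabbc => aac
  | bacacc
  | aaabaaa => aaabaa => aaaba => aaab
  | aacc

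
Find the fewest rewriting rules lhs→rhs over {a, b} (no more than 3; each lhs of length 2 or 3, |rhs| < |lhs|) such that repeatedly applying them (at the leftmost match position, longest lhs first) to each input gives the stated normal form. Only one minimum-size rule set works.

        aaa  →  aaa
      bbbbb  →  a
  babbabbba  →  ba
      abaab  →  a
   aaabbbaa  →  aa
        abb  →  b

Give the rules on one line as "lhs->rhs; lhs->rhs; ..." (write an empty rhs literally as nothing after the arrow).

  | aaa
  | bbbbb => abbb => bb => a
  | babbabbba => bbabbba => aabbba => abba => ba
  | abaab => aab => a

ab->; bb->a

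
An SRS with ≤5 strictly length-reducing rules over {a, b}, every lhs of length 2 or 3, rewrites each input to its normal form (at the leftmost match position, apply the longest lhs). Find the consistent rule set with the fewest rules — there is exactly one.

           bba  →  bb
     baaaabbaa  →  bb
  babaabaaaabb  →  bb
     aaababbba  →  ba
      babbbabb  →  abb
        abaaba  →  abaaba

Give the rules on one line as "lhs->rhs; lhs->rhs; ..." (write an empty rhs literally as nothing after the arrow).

aaa->b; bab->a; bba->bb; bbb->b

  | bba => bb
  | baaaabbaa => bbabbaa => bbbbaa => bbaa => bba => bb
  | babaabaaaabb => aaabaaaabb => bbaaaabb => bbaaabb => bbaabb => bbabb => bbbb => bb
  | aaababbba => bbabbba => bbbbba => bbba => ba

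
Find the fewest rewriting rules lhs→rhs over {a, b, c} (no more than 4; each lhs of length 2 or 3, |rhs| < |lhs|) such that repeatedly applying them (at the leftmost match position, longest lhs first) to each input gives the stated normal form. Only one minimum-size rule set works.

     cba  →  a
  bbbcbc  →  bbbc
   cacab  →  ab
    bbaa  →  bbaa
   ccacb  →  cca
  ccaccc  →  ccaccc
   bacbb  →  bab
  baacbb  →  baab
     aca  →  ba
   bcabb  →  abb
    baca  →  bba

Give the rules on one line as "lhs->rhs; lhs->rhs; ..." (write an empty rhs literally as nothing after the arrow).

  | cba => a
  | bbbcbc => bbbc
  | cacab => cbab => ab
  | bbaa

aca->ba; bca->a; cb->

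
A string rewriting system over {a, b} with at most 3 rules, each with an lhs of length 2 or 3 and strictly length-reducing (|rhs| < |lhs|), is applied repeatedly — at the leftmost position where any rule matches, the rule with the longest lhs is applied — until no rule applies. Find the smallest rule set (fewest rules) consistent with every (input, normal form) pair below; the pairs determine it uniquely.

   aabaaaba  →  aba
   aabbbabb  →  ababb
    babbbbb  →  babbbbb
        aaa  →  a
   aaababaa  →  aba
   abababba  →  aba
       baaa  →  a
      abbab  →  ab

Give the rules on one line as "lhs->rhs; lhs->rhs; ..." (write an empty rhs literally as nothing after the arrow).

aa->a; baa->; bba->a

  | aabaaaba => abaaaba => aaba => aba
  | aabbbabb => abbbabb => ababb
  | babbbbb
  | aaa => aa => a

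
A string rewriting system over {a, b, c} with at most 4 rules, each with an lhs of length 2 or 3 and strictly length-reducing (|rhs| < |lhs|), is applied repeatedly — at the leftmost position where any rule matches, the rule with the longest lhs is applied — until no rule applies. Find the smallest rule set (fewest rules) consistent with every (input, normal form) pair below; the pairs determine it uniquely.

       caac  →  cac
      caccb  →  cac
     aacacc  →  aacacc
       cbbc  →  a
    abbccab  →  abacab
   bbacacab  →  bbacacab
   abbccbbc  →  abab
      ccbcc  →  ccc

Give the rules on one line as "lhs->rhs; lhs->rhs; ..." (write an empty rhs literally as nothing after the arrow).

  | caac => cac
  | caccb => cac
  | aacacc
  | cbbc => bc => a

abc->ab; bc->a; caa->ca; cb->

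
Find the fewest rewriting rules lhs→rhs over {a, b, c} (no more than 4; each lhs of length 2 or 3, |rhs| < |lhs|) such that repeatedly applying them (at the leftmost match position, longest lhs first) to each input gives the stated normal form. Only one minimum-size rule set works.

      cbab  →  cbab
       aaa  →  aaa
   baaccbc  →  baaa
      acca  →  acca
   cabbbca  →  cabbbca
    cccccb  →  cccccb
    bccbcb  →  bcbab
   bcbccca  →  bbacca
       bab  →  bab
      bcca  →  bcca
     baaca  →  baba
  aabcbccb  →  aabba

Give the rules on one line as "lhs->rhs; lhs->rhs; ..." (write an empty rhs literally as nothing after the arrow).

  | cbab
  | aaa
  | baaccbc => baacba => baaa
  | acca

aca->ba; acb->a; cbc->ba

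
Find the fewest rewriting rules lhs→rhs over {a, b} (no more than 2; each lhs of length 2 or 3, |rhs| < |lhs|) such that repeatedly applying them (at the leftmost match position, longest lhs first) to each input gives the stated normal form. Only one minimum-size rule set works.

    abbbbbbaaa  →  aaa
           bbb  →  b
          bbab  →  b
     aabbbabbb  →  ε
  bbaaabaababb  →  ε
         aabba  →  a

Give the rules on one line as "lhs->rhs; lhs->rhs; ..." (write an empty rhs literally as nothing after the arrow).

  | abbbbbbaaa => bbbbbbaaa => bbbbaaa => bbaaa => aaa
  | bbb => b
  | bbab => ab => b
  | aabbbabbb => abbbabbb => bbbabbb => babbb => bbbb => bb => ε

ab->b; bb->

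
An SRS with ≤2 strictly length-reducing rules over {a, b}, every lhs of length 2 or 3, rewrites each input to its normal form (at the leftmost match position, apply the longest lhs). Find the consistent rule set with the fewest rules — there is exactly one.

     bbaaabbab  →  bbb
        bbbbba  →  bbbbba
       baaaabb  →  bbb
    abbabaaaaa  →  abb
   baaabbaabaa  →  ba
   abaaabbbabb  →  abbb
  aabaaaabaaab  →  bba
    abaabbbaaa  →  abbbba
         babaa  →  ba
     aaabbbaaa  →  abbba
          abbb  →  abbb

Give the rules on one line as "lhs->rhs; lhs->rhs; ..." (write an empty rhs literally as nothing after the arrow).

aa->; bab->ba

  | bbaaabbab => bbabbab => bbabab => bbaab => bbb
  | bbbbba
  | baaaabb => baabb => bbb
  | abbabaaaaa => abbaaaaaa => abbaaaa => abbaa => abb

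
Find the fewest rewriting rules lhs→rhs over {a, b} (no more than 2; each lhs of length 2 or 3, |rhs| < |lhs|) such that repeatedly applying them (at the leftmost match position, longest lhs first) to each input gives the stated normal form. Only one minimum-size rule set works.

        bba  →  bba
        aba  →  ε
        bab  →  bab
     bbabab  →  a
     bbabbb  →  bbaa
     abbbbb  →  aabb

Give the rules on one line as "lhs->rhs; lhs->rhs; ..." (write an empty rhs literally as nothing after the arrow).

aba->; bbb->a

  | bba
  | aba => ε
  | bab
  | bbabab => bbb => a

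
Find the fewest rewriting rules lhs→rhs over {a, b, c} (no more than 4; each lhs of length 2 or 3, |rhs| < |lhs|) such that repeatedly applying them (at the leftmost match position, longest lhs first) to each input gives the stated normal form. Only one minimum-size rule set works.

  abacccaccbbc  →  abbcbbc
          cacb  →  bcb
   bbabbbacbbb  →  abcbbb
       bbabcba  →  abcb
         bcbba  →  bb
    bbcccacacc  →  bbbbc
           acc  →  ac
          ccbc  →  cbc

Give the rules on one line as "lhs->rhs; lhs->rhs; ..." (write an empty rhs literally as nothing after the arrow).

  | abacccaccbbc => abcccaccbbc => abccaccbbc => abcaccbbc => abbccbbc => abbcbbc
  | cacb => bcb
  | bbabbbacbbb => abbbacbbb => abacbbb => abcbbb
  | bbabcba => abcba => abcb

ba->b; bba->a; ca->b; cc->c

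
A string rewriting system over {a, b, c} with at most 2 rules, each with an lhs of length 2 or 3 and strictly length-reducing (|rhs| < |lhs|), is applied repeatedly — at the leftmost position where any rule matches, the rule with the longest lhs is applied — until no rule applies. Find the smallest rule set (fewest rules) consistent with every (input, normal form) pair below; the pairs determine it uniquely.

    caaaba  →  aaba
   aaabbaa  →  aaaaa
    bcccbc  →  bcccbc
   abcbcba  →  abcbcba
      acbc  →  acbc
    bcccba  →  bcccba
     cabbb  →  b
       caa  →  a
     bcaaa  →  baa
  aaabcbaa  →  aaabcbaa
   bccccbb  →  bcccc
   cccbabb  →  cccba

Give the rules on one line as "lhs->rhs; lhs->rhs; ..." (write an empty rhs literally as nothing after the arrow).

  | caaaba => aaba
  | aaabbaa => aaaaa
  | bcccbc
  | abcbcba

bb->; ca->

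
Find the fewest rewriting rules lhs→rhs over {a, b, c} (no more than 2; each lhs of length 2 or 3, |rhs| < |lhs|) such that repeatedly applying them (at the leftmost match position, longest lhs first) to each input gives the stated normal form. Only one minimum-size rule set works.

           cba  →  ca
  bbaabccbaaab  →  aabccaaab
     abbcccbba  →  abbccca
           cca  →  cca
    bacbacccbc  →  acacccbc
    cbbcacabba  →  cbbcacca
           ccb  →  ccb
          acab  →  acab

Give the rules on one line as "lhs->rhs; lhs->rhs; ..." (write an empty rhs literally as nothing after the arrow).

  | cba => ca
  | bbaabccbaaab => baabccbaaab => aabccbaaab => aabccaaab
  | abbcccbba => abbcccba => abbccca
  | cca

aba->ca; ba->a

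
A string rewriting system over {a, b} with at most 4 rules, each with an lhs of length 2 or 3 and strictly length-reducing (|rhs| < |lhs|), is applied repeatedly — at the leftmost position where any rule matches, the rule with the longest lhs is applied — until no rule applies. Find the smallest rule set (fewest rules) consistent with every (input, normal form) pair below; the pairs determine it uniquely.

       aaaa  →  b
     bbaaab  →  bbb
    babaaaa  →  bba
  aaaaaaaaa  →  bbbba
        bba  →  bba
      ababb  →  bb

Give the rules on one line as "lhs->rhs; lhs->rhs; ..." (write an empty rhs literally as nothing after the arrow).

aa->; aaa->ba; ab->; aba->

  | aaaa => baa => b
  | bbaaab => bbbab => bbb
  | babaaaa => baaa => bba
  | aaaaaaaaa => baaaaaaa => bbaaaaa => bbbaaa => bbbba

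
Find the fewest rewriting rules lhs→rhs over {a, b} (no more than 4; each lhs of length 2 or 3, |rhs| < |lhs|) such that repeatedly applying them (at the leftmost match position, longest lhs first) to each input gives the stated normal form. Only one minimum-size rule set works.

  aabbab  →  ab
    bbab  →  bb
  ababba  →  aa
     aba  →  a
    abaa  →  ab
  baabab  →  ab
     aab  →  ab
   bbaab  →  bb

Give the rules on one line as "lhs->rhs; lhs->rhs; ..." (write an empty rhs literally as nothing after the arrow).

aab->ab; abb->a; ba->; baa->ab

  | aabbab => abbab => aab => ab
  | bbab => bb
  | ababba => abba => aa
  | aba => a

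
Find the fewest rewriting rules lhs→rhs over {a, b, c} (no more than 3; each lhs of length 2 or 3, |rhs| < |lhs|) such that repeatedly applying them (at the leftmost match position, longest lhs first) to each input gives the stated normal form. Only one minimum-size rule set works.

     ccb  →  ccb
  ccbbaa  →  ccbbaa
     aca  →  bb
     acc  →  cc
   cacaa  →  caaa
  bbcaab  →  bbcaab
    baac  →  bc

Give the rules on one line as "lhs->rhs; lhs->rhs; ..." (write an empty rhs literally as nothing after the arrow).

  | ccb
  | ccbbaa
  | aca => bb
  | acc => cc

ac->c; aca->bb; cac->ca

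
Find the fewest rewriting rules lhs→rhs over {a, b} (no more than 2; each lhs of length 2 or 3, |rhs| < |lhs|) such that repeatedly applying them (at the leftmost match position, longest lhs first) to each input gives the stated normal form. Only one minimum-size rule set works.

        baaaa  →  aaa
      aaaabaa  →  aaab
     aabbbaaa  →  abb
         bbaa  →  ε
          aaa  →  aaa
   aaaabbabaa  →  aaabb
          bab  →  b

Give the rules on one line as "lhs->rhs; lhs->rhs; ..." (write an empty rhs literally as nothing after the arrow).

aba->bb; ba->

  | baaaa => aaa
  | aaaabaa => aaabba => aaab
  | aabbbaaa => aabbaa => aaba => abb
  | bbaa => ba => ε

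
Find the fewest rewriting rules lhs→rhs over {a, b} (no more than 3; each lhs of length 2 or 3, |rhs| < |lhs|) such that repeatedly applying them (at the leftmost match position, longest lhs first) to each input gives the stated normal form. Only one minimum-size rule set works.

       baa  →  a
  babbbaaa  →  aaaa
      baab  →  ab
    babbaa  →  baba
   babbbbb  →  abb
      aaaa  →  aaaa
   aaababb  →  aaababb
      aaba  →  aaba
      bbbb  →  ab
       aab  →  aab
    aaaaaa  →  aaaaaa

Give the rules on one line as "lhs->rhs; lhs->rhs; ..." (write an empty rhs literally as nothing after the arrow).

  | baa => a
  | babbbaaa => baaaaa => aaaa
  | baab => ab
  | babbaa => baba

baa->a; bbb->a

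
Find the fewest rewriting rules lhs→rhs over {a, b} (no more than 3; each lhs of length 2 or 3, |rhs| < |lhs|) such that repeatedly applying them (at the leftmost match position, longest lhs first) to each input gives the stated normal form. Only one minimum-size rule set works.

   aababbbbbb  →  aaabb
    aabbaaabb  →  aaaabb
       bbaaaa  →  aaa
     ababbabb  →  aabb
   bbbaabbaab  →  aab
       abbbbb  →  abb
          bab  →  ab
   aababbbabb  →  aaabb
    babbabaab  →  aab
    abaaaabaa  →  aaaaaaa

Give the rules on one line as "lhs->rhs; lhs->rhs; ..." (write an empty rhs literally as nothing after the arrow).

  | aababbbbbb => aaabbbbbb => aaabbbbb => aaabbbb => aaabbb => aaabb
  | aabbaaabb => aabaabb => aaaabb
  | bbaaaa => baaa => aaa
  | ababbabb => aabbabb => aabbb => aabb

ba->a; bba->b; bbb->bb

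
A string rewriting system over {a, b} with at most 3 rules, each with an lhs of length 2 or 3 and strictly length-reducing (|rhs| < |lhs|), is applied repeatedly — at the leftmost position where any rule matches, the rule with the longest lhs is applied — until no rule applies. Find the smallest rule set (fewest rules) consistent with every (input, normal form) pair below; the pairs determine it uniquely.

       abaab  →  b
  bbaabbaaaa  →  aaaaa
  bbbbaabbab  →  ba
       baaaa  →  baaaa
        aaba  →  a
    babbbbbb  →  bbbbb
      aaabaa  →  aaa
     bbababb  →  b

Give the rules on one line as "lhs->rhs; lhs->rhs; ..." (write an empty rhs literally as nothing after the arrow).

  | abaab => ab => b
  | bbaabbaaaa => bbabbaaaa => babaaaa => aaaaa
  | bbbbaabbab => bbbbabbab => bbbabab => bbaab => bbab => ba
  | baaaa

ab->b; aba->; bab->a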